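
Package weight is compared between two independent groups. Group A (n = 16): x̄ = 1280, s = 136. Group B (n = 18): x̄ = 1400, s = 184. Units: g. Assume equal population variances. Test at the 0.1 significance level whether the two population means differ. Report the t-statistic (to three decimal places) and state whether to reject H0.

Let group 1 = group A, group 2 = group B. H0: μ_1 = μ_2; H1: μ_1 ≠ μ_2 (two-sample pooled-variance t-test, two-sided).
s_p² = [(16−1)·136² + (18−1)·184²]/(16+18−2) = 26656
t = (1280 − 1400)/√[26656·(1/16 + 1/18)] = -2.139
df = n₁ + n₂ − 2 = 32
Two-sided p-value ≈ 0.040
Since p ≈ 0.040 < α = 0.1, reject H0; the evidence is statistically significant.

t = -2.139; reject H0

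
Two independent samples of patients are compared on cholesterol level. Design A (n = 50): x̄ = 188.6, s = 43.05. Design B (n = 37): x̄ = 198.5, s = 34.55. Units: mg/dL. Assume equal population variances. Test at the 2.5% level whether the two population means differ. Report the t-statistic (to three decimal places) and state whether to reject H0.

t = -1.151; fail to reject H0

Let group 1 = design A, group 2 = design B. H0: μ_1 = μ_2; H1: μ_1 ≠ μ_2 (two-sample pooled-variance t-test, two-sided).
s_p² = [(50−1)·43.05² + (37−1)·34.55²]/(50+37−2) = 1573.94
t = (188.6 − 198.5)/√[1573.94·(1/50 + 1/37)] = -1.151
df = n₁ + n₂ − 2 = 85
Two-sided p-value ≈ 0.253
Since p ≈ 0.253 > α = 0.025, fail to reject H0; the evidence is not statistically significant.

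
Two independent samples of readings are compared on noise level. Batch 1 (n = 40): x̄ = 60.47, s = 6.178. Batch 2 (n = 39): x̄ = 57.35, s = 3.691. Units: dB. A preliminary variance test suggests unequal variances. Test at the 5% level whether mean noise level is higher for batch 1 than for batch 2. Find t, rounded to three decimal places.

Let group 1 = batch 1, group 2 = batch 2. H0: μ_1 = μ_2; H1: μ_1 > μ_2 (Welch's two-sample t-test, right-tailed).
t = (x̄_1 − x̄_2)/√(s_1²/n_1 + s_2²/n_2) = (60.47 − 57.35)/√(6.178²/40 + 3.691²/39) = 2.733
Welch–Satterthwaite df ≈ 63.98
p-value = P(T ≥ 2.733) ≈ 0.0041
Since p ≈ 0.0041 < α = 0.05, reject H0; the data support H1.

2.733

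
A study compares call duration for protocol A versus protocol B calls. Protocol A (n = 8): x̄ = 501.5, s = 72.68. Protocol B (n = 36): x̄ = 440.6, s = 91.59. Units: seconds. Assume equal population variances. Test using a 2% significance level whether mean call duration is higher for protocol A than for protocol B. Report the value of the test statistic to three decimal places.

1.756

Let group 1 = protocol A, group 2 = protocol B. H0: μ_1 = μ_2; H1: μ_1 > μ_2 (two-sample pooled-variance t-test, right-tailed).
s_p² = [(8−1)·72.68² + (36−1)·91.59²]/(8+36−2) = 7871
t = (501.5 − 440.6)/√[7871·(1/8 + 1/36)] = 1.756
df = n₁ + n₂ − 2 = 42
p-value = P(T ≥ 1.756) ≈ 0.0432
Since p ≈ 0.0432 > α = 0.02, fail to reject H0; the evidence is not statistically significant.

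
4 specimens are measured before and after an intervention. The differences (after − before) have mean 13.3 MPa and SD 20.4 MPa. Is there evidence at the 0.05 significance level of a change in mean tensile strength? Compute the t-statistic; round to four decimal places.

1.3039

H0: μ_d = 0; H1: μ_d ≠ 0 (paired t-test on the differences, two-sided).
t = d̄/(s_d/√n) = 13.3/(20.4/√4) = 1.3039
df = n − 1 = 3
Two-sided p-value ≈ 0.2833
Since p ≈ 0.2833 > α = 0.05, fail to reject H0; the data do not provide sufficient evidence against H0.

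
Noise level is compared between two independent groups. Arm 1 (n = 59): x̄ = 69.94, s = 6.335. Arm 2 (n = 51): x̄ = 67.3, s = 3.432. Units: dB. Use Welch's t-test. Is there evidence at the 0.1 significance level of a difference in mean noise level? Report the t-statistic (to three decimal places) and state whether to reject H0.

Let group 1 = arm 1, group 2 = arm 2. H0: μ_1 = μ_2; H1: μ_1 ≠ μ_2 (Welch's two-sample t-test, two-sided).
t = (x̄_1 − x̄_2)/√(s_1²/n_1 + s_2²/n_2) = (69.94 − 67.3)/√(6.335²/59 + 3.432²/51) = 2.766
Welch–Satterthwaite df ≈ 91.80
Two-sided p-value ≈ 0.007
Since p ≈ 0.007 < α = 0.1, reject H0; the data support H1.

t = 2.766; reject H0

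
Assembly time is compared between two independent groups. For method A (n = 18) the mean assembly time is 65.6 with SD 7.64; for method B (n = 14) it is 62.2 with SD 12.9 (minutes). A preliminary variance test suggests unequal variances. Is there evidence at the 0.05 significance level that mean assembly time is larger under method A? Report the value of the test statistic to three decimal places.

0.874

Let group 1 = method A, group 2 = method B. H0: μ_1 = μ_2; H1: μ_1 > μ_2 (Welch's two-sample t-test, right-tailed).
t = (x̄_1 − x̄_2)/√(s_1²/n_1 + s_2²/n_2) = (65.6 − 62.2)/√(7.64²/18 + 12.9²/14) = 0.874
Welch–Satterthwaite df ≈ 19.93
p-value = P(T ≥ 0.874) ≈ 0.1962
Since p ≈ 0.1962 > α = 0.05, fail to reject H0; the evidence is not statistically significant.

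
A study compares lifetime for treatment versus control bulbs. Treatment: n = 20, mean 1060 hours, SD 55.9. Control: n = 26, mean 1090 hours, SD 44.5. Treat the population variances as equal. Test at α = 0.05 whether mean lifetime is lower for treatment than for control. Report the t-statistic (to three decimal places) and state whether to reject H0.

Let group 1 = treatment, group 2 = control. H0: μ_1 = μ_2; H1: μ_1 < μ_2 (two-sample pooled-variance t-test, left-tailed).
s_p² = [(20−1)·55.9² + (26−1)·44.5²]/(20+26−2) = 2474.49
t = (1060 − 1090)/√[2474.49·(1/20 + 1/26)] = -2.028
df = n₁ + n₂ − 2 = 44
p-value = P(T ≤ -2.028) ≈ 0.024
Since p ≈ 0.024 < α = 0.05, reject H0; the evidence is statistically significant.

t = -2.028; reject H0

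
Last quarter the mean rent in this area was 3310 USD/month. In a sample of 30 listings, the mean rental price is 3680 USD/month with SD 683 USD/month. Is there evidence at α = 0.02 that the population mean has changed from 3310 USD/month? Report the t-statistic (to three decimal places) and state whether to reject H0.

t = 2.967; reject H0

H0: μ = 3310; H1: μ ≠ 3310 (one-sample t-test, two-sided).
t = (x̄ − μ₀)/(s/√n) = (3680 − 3310)/(683/√30) = 2.967
df = n − 1 = 29
Two-sided p-value ≈ 0.006
Since p ≈ 0.006 < α = 0.02, reject H0; the data support H1.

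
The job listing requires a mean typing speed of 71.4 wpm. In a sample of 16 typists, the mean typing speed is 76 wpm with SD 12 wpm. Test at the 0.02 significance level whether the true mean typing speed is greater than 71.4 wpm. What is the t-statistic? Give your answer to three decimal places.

H0: μ = 71.4; H1: μ > 71.4 (one-sample t-test, right-tailed).
t = (x̄ − μ₀)/(s/√n) = (76 − 71.4)/(12/√16) = 1.533
df = n − 1 = 15
p-value = P(T ≥ 1.533) ≈ 0.073
Since p ≈ 0.073 > α = 0.02, fail to reject H0; the data do not provide sufficient evidence against H0.

1.533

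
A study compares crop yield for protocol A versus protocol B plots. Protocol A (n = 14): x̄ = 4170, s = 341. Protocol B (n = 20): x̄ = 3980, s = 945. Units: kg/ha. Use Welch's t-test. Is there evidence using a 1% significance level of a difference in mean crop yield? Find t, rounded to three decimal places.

Let group 1 = protocol A, group 2 = protocol B. H0: μ_1 = μ_2; H1: μ_1 ≠ μ_2 (Welch's two-sample t-test, two-sided).
t = (x̄_1 − x̄_2)/√(s_1²/n_1 + s_2²/n_2) = (4170 − 3980)/√(341²/14 + 945²/20) = 0.826
Welch–Satterthwaite df ≈ 25.44
Two-sided p-value ≈ 0.4167
Since p ≈ 0.4167 > α = 0.01, fail to reject H0; the evidence is not statistically significant.

0.826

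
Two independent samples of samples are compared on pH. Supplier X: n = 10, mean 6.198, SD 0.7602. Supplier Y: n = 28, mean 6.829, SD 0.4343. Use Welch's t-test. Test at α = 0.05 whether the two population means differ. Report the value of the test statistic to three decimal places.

-2.484

Let group 1 = supplier X, group 2 = supplier Y. H0: μ_1 = μ_2; H1: μ_1 ≠ μ_2 (Welch's two-sample t-test, two-sided).
t = (x̄_1 − x̄_2)/√(s_1²/n_1 + s_2²/n_2) = (6.198 − 6.829)/√(0.7602²/10 + 0.4343²/28) = -2.484
Welch–Satterthwaite df ≈ 11.17
Two-sided p-value ≈ 0.030
Since p ≈ 0.030 < α = 0.05, reject H0; the data support H1.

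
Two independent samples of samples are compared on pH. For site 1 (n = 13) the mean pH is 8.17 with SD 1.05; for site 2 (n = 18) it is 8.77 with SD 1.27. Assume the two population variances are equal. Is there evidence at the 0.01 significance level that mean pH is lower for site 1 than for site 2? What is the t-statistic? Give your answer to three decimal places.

Let group 1 = site 1, group 2 = site 2. H0: μ_1 = μ_2; H1: μ_1 < μ_2 (two-sample pooled-variance t-test, left-tailed).
s_p² = [(13−1)·1.05² + (18−1)·1.27²]/(13+18−2) = 1.4017
t = (8.17 − 8.77)/√[1.4017·(1/13 + 1/18)] = -1.392
df = n₁ + n₂ − 2 = 29
p-value = P(T ≤ -1.392) ≈ 0.0872
Since p ≈ 0.0872 > α = 0.01, fail to reject H0; the data do not provide sufficient evidence against H0.

-1.392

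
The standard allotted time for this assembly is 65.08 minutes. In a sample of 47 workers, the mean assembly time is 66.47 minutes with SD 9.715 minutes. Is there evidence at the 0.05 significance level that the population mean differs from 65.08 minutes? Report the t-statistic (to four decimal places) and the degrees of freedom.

t = 0.9809, df = 46

H0: μ = 65.08; H1: μ ≠ 65.08 (one-sample t-test, two-sided).
t = (x̄ − μ₀)/(s/√n) = (66.47 − 65.08)/(9.715/√47) = 0.9809
df = n − 1 = 46
Two-sided p-value ≈ 0.3318
Since p ≈ 0.3318 > α = 0.05, fail to reject H0; the data do not provide sufficient evidence against H0.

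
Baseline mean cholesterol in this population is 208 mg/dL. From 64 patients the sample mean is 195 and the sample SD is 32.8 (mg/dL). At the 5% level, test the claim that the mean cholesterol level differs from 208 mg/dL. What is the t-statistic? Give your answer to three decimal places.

-3.171

H0: μ = 208; H1: μ ≠ 208 (one-sample t-test, two-sided).
t = (x̄ − μ₀)/(s/√n) = (195 − 208)/(32.8/√64) = -3.171
df = n − 1 = 63
Two-sided p-value ≈ 0.0023
Since p ≈ 0.0023 < α = 0.05, reject H0; the evidence is statistically significant.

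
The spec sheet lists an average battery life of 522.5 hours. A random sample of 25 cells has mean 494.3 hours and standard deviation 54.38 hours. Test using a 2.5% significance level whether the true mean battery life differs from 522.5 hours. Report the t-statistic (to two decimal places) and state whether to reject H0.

H0: μ = 522.5; H1: μ ≠ 522.5 (one-sample t-test, two-sided).
t = (x̄ − μ₀)/(s/√n) = (494.3 − 522.5)/(54.38/√25) = -2.59
df = n − 1 = 24
Two-sided p-value ≈ 0.016
Since p ≈ 0.016 < α = 0.025, reject H0; the data support H1.

t = -2.59; reject H0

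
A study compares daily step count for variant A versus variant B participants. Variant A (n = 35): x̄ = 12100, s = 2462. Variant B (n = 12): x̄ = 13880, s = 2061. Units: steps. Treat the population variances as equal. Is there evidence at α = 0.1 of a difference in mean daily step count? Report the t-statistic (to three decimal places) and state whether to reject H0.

Let group 1 = variant A, group 2 = variant B. H0: μ_1 = μ_2; H1: μ_1 ≠ μ_2 (two-sample pooled-variance t-test, two-sided).
s_p² = [(35−1)·2462² + (12−1)·2061²]/(35+12−2) = 5618090
t = (12100 − 13880)/√[5618090·(1/35 + 1/12)] = -2.245
df = n₁ + n₂ − 2 = 45
Two-sided p-value ≈ 0.0297
Since p ≈ 0.0297 < α = 0.1, reject H0; the evidence is statistically significant.

t = -2.245; reject H0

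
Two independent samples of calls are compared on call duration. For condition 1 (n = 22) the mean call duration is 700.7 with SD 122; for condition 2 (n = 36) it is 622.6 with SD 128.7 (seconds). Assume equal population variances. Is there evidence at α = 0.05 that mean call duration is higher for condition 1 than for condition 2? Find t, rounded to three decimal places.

2.286

Let group 1 = condition 1, group 2 = condition 2. H0: μ_1 = μ_2; H1: μ_1 > μ_2 (two-sample pooled-variance t-test, right-tailed).
s_p² = [(22−1)·122² + (36−1)·128.7²]/(22+36−2) = 15933.8
t = (700.7 − 622.6)/√[15933.8·(1/22 + 1/36)] = 2.286
df = n₁ + n₂ − 2 = 56
p-value = P(T ≥ 2.286) ≈ 0.0130
Since p ≈ 0.0130 < α = 0.05, reject H0; the evidence is statistically significant.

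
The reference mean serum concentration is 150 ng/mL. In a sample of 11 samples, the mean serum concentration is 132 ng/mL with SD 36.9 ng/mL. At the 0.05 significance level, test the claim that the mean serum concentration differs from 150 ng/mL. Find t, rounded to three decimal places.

-1.618

H0: μ = 150; H1: μ ≠ 150 (one-sample t-test, two-sided).
t = (x̄ − μ₀)/(s/√n) = (132 − 150)/(36.9/√11) = -1.618
df = n − 1 = 10
Two-sided p-value ≈ 0.137
Since p ≈ 0.137 > α = 0.05, fail to reject H0; the data do not provide sufficient evidence against H0.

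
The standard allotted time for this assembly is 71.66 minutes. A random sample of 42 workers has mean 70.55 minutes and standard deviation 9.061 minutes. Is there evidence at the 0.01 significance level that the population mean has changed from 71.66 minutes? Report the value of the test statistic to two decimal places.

H0: μ = 71.66; H1: μ ≠ 71.66 (one-sample t-test, two-sided).
t = (x̄ − μ₀)/(s/√n) = (70.55 − 71.66)/(9.061/√42) = -0.79
df = n − 1 = 41
Two-sided p-value ≈ 0.4318
Since p ≈ 0.4318 > α = 0.01, fail to reject H0; the evidence is not statistically significant.

-0.79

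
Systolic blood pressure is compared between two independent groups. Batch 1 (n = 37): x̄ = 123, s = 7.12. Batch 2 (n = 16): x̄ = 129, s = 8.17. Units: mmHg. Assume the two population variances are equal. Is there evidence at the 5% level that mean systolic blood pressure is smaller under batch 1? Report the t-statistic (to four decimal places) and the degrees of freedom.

Let group 1 = batch 1, group 2 = batch 2. H0: μ_1 = μ_2; H1: μ_1 < μ_2 (two-sample pooled-variance t-test, left-tailed).
s_p² = [(37−1)·7.12² + (16−1)·8.17²]/(37+16−2) = 55.4163
t = (123 − 129)/√[55.4163·(1/37 + 1/16)] = -2.6937
df = n₁ + n₂ − 2 = 51
p-value = P(T ≤ -2.6937) ≈ 0.005
Since p ≈ 0.005 < α = 0.05, reject H0; the evidence is statistically significant.

t = -2.6937, df = 51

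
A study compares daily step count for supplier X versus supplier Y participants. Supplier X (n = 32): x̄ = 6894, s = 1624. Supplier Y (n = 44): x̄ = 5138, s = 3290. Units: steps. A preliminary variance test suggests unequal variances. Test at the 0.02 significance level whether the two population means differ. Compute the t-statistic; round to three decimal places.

3.064

Let group 1 = supplier X, group 2 = supplier Y. H0: μ_1 = μ_2; H1: μ_1 ≠ μ_2 (Welch's two-sample t-test, two-sided).
t = (x̄_1 − x̄_2)/√(s_1²/n_1 + s_2²/n_2) = (6894 − 5138)/√(1624²/32 + 3290²/44) = 3.064
Welch–Satterthwaite df ≈ 66.31
Two-sided p-value ≈ 0.003
Since p ≈ 0.003 < α = 0.02, reject H0; the evidence is statistically significant.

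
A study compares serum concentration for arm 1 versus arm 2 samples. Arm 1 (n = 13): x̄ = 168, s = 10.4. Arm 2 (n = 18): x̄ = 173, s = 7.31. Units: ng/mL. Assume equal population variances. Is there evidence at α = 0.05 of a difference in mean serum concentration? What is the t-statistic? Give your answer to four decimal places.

Let group 1 = arm 1, group 2 = arm 2. H0: μ_1 = μ_2; H1: μ_1 ≠ μ_2 (two-sample pooled-variance t-test, two-sided).
s_p² = [(13−1)·10.4² + (18−1)·7.31²]/(13+18−2) = 76.0805
t = (168 − 173)/√[76.0805·(1/13 + 1/18)] = -1.5749
df = n₁ + n₂ − 2 = 29
Two-sided p-value ≈ 0.126
Since p ≈ 0.126 > α = 0.05, fail to reject H0; the data do not provide sufficient evidence against H0.

-1.5749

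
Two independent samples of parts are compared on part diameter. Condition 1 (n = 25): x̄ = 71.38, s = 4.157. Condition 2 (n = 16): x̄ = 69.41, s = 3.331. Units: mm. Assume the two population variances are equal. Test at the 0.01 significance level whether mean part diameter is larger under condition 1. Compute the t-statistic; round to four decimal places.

Let group 1 = condition 1, group 2 = condition 2. H0: μ_1 = μ_2; H1: μ_1 > μ_2 (two-sample pooled-variance t-test, right-tailed).
s_p² = [(25−1)·4.157² + (16−1)·3.331²]/(25+16−2) = 14.9018
t = (71.38 − 69.41)/√[14.9018·(1/25 + 1/16)] = 1.5940
df = n₁ + n₂ − 2 = 39
p-value = P(T ≥ 1.5940) ≈ 0.060
Since p ≈ 0.060 > α = 0.01, fail to reject H0; the evidence is not statistically significant.

1.5940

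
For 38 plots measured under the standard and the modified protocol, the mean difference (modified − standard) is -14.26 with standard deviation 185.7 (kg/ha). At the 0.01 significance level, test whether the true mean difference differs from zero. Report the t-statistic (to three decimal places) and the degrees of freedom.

t = -0.473, df = 37

H0: μ_d = 0; H1: μ_d ≠ 0 (paired t-test on the differences, two-sided).
t = d̄/(s_d/√n) = -14.26/(185.7/√38) = -0.473
df = n − 1 = 37
Two-sided p-value ≈ 0.6387
Since p ≈ 0.6387 > α = 0.01, fail to reject H0; the evidence is not statistically significant.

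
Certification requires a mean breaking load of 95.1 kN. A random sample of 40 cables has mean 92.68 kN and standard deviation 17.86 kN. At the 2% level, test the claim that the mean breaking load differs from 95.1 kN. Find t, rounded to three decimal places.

H0: μ = 95.1; H1: μ ≠ 95.1 (one-sample t-test, two-sided).
t = (x̄ − μ₀)/(s/√n) = (92.68 − 95.1)/(17.86/√40) = -0.857
df = n − 1 = 39
Two-sided p-value ≈ 0.397
Since p ≈ 0.397 > α = 0.02, fail to reject H0; the data do not provide sufficient evidence against H0.

-0.857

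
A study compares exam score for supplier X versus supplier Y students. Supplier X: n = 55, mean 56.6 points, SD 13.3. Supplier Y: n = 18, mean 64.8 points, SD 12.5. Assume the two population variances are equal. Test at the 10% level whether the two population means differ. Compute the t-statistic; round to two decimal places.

Let group 1 = supplier X, group 2 = supplier Y. H0: μ_1 = μ_2; H1: μ_1 ≠ μ_2 (two-sample pooled-variance t-test, two-sided).
s_p² = [(55−1)·13.3² + (18−1)·12.5²]/(55+18−2) = 171.948
t = (56.6 − 64.8)/√[171.948·(1/55 + 1/18)] = -2.30
df = n₁ + n₂ − 2 = 71
Two-sided p-value ≈ 0.024
Since p ≈ 0.024 < α = 0.1, reject H0; the evidence is statistically significant.

-2.30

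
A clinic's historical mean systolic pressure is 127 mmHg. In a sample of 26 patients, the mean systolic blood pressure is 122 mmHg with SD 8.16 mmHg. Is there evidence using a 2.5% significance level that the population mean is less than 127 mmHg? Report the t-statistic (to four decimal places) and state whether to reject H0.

t = -3.1244; reject H0

H0: μ = 127; H1: μ < 127 (one-sample t-test, left-tailed).
t = (x̄ − μ₀)/(s/√n) = (122 − 127)/(8.16/√26) = -3.1244
df = n − 1 = 25
p-value = P(T ≤ -3.1244) ≈ 0.002
Since p ≈ 0.002 < α = 0.025, reject H0; the data support H1.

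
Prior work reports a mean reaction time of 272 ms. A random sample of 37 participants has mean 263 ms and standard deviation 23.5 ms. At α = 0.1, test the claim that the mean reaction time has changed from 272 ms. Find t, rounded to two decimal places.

H0: μ = 272; H1: μ ≠ 272 (one-sample t-test, two-sided).
t = (x̄ − μ₀)/(s/√n) = (263 − 272)/(23.5/√37) = -2.33
df = n − 1 = 36
Two-sided p-value ≈ 0.026
Since p ≈ 0.026 < α = 0.1, reject H0; the evidence is statistically significant.

-2.33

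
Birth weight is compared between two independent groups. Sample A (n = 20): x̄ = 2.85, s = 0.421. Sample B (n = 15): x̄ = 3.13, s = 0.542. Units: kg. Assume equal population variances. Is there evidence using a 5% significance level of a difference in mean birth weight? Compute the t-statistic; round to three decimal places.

Let group 1 = sample A, group 2 = sample B. H0: μ_1 = μ_2; H1: μ_1 ≠ μ_2 (two-sample pooled-variance t-test, two-sided).
s_p² = [(20−1)·0.421² + (15−1)·0.542²]/(20+15−2) = 0.226675
t = (2.85 − 3.13)/√[0.226675·(1/20 + 1/15)] = -1.722
df = n₁ + n₂ − 2 = 33
Two-sided p-value ≈ 0.094
Since p ≈ 0.094 > α = 0.05, fail to reject H0; the evidence is not statistically significant.

-1.722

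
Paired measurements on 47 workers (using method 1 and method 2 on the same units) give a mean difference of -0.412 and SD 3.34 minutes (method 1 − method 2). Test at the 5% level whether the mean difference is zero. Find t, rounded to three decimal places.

-0.846

H0: μ_d = 0; H1: μ_d ≠ 0 (paired t-test on the differences, two-sided).
t = d̄/(s_d/√n) = -0.412/(3.34/√47) = -0.846
df = n − 1 = 46
Two-sided p-value ≈ 0.4021
Since p ≈ 0.4021 > α = 0.05, fail to reject H0; the evidence is not statistically significant.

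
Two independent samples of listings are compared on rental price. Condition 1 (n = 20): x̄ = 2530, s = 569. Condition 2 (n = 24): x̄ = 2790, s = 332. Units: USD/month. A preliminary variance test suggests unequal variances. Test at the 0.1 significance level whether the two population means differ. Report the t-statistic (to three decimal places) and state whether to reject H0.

t = -1.804; reject H0

Let group 1 = condition 1, group 2 = condition 2. H0: μ_1 = μ_2; H1: μ_1 ≠ μ_2 (Welch's two-sample t-test, two-sided).
t = (x̄_1 − x̄_2)/√(s_1²/n_1 + s_2²/n_2) = (2530 − 2790)/√(569²/20 + 332²/24) = -1.804
Welch–Satterthwaite df ≈ 29.36
Two-sided p-value ≈ 0.082
Since p ≈ 0.082 < α = 0.1, reject H0; the data support H1.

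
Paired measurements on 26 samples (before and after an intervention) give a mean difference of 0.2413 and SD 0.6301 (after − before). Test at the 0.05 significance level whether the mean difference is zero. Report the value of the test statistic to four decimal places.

H0: μ_d = 0; H1: μ_d ≠ 0 (paired t-test on the differences, two-sided).
t = d̄/(s_d/√n) = 0.2413/(0.6301/√26) = 1.9527
df = n − 1 = 25
Two-sided p-value ≈ 0.0621
Since p ≈ 0.0621 > α = 0.05, fail to reject H0; the data do not provide sufficient evidence against H0.

1.9527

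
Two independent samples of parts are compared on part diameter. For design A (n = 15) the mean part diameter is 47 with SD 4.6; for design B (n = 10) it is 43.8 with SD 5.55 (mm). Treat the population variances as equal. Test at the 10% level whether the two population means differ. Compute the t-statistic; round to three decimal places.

1.570

Let group 1 = design A, group 2 = design B. H0: μ_1 = μ_2; H1: μ_1 ≠ μ_2 (two-sample pooled-variance t-test, two-sided).
s_p² = [(15−1)·4.6² + (10−1)·5.55²]/(15+10−2) = 24.9332
t = (47 − 43.8)/√[24.9332·(1/15 + 1/10)] = 1.570
df = n₁ + n₂ − 2 = 23
Two-sided p-value ≈ 0.1301
Since p ≈ 0.1301 > α = 0.1, fail to reject H0; the data do not provide sufficient evidence against H0.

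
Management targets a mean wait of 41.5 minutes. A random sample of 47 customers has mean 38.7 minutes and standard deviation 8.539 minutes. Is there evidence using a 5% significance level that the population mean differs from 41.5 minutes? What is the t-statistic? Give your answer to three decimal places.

H0: μ = 41.5; H1: μ ≠ 41.5 (one-sample t-test, two-sided).
t = (x̄ − μ₀)/(s/√n) = (38.7 − 41.5)/(8.539/√47) = -2.248
df = n − 1 = 46
Two-sided p-value ≈ 0.029
Since p ≈ 0.029 < α = 0.05, reject H0; the evidence is statistically significant.

-2.248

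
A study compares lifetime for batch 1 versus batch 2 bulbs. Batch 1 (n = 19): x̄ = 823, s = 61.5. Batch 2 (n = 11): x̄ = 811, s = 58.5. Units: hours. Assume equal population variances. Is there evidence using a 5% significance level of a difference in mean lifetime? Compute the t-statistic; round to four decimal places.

0.5240

Let group 1 = batch 1, group 2 = batch 2. H0: μ_1 = μ_2; H1: μ_1 ≠ μ_2 (two-sample pooled-variance t-test, two-sided).
s_p² = [(19−1)·61.5² + (11−1)·58.5²]/(19+11−2) = 3653.68
t = (823 − 811)/√[3653.68·(1/19 + 1/11)] = 0.5240
df = n₁ + n₂ − 2 = 28
Two-sided p-value ≈ 0.6044
Since p ≈ 0.6044 > α = 0.05, fail to reject H0; the evidence is not statistically significant.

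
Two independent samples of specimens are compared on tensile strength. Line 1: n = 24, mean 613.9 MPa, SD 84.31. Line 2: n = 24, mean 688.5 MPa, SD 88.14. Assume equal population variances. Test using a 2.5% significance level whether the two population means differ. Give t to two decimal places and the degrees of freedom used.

t = -3.00, df = 46

Let group 1 = line 1, group 2 = line 2. H0: μ_1 = μ_2; H1: μ_1 ≠ μ_2 (two-sample pooled-variance t-test, two-sided).
s_p² = [(24−1)·84.31² + (24−1)·88.14²]/(24+24−2) = 7438.42
t = (613.9 − 688.5)/√[7438.42·(1/24 + 1/24)] = -3.00
df = n₁ + n₂ − 2 = 46
Two-sided p-value ≈ 0.0044
Since p ≈ 0.0044 < α = 0.025, reject H0; the evidence is statistically significant.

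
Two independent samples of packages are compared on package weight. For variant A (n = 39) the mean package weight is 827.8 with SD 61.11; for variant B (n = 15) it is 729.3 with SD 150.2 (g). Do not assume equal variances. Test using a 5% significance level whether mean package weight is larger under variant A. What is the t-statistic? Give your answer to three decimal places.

Let group 1 = variant A, group 2 = variant B. H0: μ_1 = μ_2; H1: μ_1 > μ_2 (Welch's two-sample t-test, right-tailed).
t = (x̄_1 − x̄_2)/√(s_1²/n_1 + s_2²/n_2) = (827.8 − 729.3)/√(61.11²/39 + 150.2²/15) = 2.463
Welch–Satterthwaite df ≈ 15.82
p-value = P(T ≥ 2.463) ≈ 0.0128
Since p ≈ 0.0128 < α = 0.05, reject H0; the evidence is statistically significant.

2.463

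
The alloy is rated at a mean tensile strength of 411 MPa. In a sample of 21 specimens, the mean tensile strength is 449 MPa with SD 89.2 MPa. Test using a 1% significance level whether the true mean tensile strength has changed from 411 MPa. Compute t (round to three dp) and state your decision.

t = 1.952; fail to reject H0

H0: μ = 411; H1: μ ≠ 411 (one-sample t-test, two-sided).
t = (x̄ − μ₀)/(s/√n) = (449 − 411)/(89.2/√21) = 1.952
df = n − 1 = 20
Two-sided p-value ≈ 0.065
Since p ≈ 0.065 > α = 0.01, fail to reject H0; the data do not provide sufficient evidence against H0.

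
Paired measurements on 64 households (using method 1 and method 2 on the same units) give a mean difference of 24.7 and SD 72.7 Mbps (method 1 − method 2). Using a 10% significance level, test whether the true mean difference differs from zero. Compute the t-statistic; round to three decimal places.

2.718

H0: μ_d = 0; H1: μ_d ≠ 0 (paired t-test on the differences, two-sided).
t = d̄/(s_d/√n) = 24.7/(72.7/√64) = 2.718
df = n − 1 = 63
Two-sided p-value ≈ 0.0085
Since p ≈ 0.0085 < α = 0.1, reject H0; the evidence is statistically significant.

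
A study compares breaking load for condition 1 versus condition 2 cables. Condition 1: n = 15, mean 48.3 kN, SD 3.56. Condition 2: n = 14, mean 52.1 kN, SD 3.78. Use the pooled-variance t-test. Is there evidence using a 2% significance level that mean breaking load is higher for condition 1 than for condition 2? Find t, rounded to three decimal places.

Let group 1 = condition 1, group 2 = condition 2. H0: μ_1 = μ_2; H1: μ_1 > μ_2 (two-sample pooled-variance t-test, right-tailed).
s_p² = [(15−1)·3.56² + (14−1)·3.78²]/(15+14−2) = 13.4511
t = (48.3 − 52.1)/√[13.4511·(1/15 + 1/14)] = -2.788
df = n₁ + n₂ − 2 = 27
p-value = P(T ≥ -2.788) ≈ 0.995
Since p ≈ 0.995 > α = 0.02, fail to reject H0; the data do not provide sufficient evidence against H0.

-2.788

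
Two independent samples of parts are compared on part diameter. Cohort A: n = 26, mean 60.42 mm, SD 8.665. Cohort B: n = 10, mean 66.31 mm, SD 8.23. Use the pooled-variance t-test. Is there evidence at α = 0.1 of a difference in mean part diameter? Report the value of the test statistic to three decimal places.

Let group 1 = cohort A, group 2 = cohort B. H0: μ_1 = μ_2; H1: μ_1 ≠ μ_2 (two-sample pooled-variance t-test, two-sided).
s_p² = [(26−1)·8.665² + (10−1)·8.23²]/(26+10−2) = 73.1368
t = (60.42 − 66.31)/√[73.1368·(1/26 + 1/10)] = -1.851
df = n₁ + n₂ − 2 = 34
Two-sided p-value ≈ 0.073
Since p ≈ 0.073 < α = 0.1, reject H0; the data support H1.

-1.851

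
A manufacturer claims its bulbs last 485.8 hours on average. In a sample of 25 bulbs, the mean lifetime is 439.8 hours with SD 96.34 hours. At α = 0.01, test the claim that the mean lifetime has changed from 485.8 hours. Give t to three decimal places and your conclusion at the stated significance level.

H0: μ = 485.8; H1: μ ≠ 485.8 (one-sample t-test, two-sided).
t = (x̄ − μ₀)/(s/√n) = (439.8 − 485.8)/(96.34/√25) = -2.387
df = n − 1 = 24
Two-sided p-value ≈ 0.0252
Since p ≈ 0.0252 > α = 0.01, fail to reject H0; the evidence is not statistically significant.

t = -2.387; fail to reject H0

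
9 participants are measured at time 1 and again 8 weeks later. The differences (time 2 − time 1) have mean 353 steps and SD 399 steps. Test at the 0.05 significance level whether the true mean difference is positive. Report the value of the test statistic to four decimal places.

H0: μ_d = 0; H1: μ_d > 0 (paired t-test on the differences, right-tailed).
t = d̄/(s_d/√n) = 353/(399/√9) = 2.6541
df = n − 1 = 8
p-value = P(T ≥ 2.6541) ≈ 0.015
Since p ≈ 0.015 < α = 0.05, reject H0; the data support H1.

2.6541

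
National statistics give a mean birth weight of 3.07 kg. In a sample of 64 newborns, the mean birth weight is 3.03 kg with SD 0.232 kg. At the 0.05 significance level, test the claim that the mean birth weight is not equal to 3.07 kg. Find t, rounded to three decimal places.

-1.379

H0: μ = 3.07; H1: μ ≠ 3.07 (one-sample t-test, two-sided).
t = (x̄ − μ₀)/(s/√n) = (3.03 − 3.07)/(0.232/√64) = -1.379
df = n − 1 = 63
Two-sided p-value ≈ 0.173
Since p ≈ 0.173 > α = 0.05, fail to reject H0; the data do not provide sufficient evidence against H0.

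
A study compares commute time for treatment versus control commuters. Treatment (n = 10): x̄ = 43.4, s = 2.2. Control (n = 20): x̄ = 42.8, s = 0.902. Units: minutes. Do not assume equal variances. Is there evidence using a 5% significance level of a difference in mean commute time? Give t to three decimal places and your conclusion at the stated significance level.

t = 0.828; fail to reject H0

Let group 1 = treatment, group 2 = control. H0: μ_1 = μ_2; H1: μ_1 ≠ μ_2 (Welch's two-sample t-test, two-sided).
t = (x̄_1 − x̄_2)/√(s_1²/n_1 + s_2²/n_2) = (43.4 − 42.8)/√(2.2²/10 + 0.902²/20) = 0.828
Welch–Satterthwaite df ≈ 10.54
Two-sided p-value ≈ 0.4258
Since p ≈ 0.4258 > α = 0.05, fail to reject H0; the evidence is not statistically significant.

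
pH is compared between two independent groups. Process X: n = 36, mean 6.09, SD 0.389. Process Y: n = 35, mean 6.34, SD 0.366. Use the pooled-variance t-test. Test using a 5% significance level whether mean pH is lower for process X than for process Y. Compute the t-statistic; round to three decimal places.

-2.787

Let group 1 = process X, group 2 = process Y. H0: μ_1 = μ_2; H1: μ_1 < μ_2 (two-sample pooled-variance t-test, left-tailed).
s_p² = [(36−1)·0.389² + (35−1)·0.366²]/(36+35−2) = 0.142764
t = (6.09 − 6.34)/√[0.142764·(1/36 + 1/35)] = -2.787
df = n₁ + n₂ − 2 = 69
p-value = P(T ≤ -2.787) ≈ 0.003
Since p ≈ 0.003 < α = 0.05, reject H0; the evidence is statistically significant.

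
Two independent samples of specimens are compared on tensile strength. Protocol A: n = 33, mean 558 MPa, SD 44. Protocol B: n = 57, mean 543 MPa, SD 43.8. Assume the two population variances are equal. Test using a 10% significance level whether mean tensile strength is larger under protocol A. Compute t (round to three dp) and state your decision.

Let group 1 = protocol A, group 2 = protocol B. H0: μ_1 = μ_2; H1: μ_1 > μ_2 (two-sample pooled-variance t-test, right-tailed).
s_p² = [(33−1)·44² + (57−1)·43.8²]/(33+57−2) = 1924.83
t = (558 − 543)/√[1924.83·(1/33 + 1/57)] = 1.563
df = n₁ + n₂ − 2 = 88
p-value = P(T ≥ 1.563) ≈ 0.061
Since p ≈ 0.061 < α = 0.1, reject H0; the evidence is statistically significant.

t = 1.563; reject H0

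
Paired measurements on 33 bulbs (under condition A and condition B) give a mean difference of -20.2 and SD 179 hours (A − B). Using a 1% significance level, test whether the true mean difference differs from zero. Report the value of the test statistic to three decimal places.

H0: μ_d = 0; H1: μ_d ≠ 0 (paired t-test on the differences, two-sided).
t = d̄/(s_d/√n) = -20.2/(179/√33) = -0.648
df = n − 1 = 32
Two-sided p-value ≈ 0.5214
Since p ≈ 0.5214 > α = 0.01, fail to reject H0; the evidence is not statistically significant.

-0.648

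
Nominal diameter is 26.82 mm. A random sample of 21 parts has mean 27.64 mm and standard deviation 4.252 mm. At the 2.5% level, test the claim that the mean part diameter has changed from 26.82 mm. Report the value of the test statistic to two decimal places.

0.88

H0: μ = 26.82; H1: μ ≠ 26.82 (one-sample t-test, two-sided).
t = (x̄ − μ₀)/(s/√n) = (27.64 − 26.82)/(4.252/√21) = 0.88
df = n − 1 = 20
Two-sided p-value ≈ 0.3873
Since p ≈ 0.3873 > α = 0.025, fail to reject H0; the evidence is not statistically significant.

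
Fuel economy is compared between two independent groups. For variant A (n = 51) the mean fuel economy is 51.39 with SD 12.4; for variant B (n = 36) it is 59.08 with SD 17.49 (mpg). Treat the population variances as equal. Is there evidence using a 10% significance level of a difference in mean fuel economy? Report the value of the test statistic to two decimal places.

-2.40

Let group 1 = variant A, group 2 = variant B. H0: μ_1 = μ_2; H1: μ_1 ≠ μ_2 (two-sample pooled-variance t-test, two-sided).
s_p² = [(51−1)·12.4² + (36−1)·17.49²]/(51+36−2) = 216.406
t = (51.39 − 59.08)/√[216.406·(1/51 + 1/36)] = -2.40
df = n₁ + n₂ − 2 = 85
Two-sided p-value ≈ 0.019
Since p ≈ 0.019 < α = 0.1, reject H0; the evidence is statistically significant.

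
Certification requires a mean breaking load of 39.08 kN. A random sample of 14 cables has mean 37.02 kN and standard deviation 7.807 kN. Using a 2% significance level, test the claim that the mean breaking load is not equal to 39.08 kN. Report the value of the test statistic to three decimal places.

-0.987

H0: μ = 39.08; H1: μ ≠ 39.08 (one-sample t-test, two-sided).
t = (x̄ − μ₀)/(s/√n) = (37.02 − 39.08)/(7.807/√14) = -0.987
df = n − 1 = 13
Two-sided p-value ≈ 0.3415
Since p ≈ 0.3415 > α = 0.02, fail to reject H0; the evidence is not statistically significant.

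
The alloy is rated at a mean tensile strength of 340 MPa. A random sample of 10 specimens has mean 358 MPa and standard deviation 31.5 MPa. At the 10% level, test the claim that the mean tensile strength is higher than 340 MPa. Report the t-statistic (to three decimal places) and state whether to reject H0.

H0: μ = 340; H1: μ > 340 (one-sample t-test, right-tailed).
t = (x̄ − μ₀)/(s/√n) = (358 − 340)/(31.5/√10) = 1.807
df = n − 1 = 9
p-value = P(T ≥ 1.807) ≈ 0.052
Since p ≈ 0.052 < α = 0.1, reject H0; the data support H1.

t = 1.807; reject H0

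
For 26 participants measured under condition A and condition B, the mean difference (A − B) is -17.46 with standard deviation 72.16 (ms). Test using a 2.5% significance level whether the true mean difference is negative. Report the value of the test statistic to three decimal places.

-1.234

H0: μ_d = 0; H1: μ_d < 0 (paired t-test on the differences, left-tailed).
t = d̄/(s_d/√n) = -17.46/(72.16/√26) = -1.234
df = n − 1 = 25
p-value = P(T ≤ -1.234) ≈ 0.1144
Since p ≈ 0.1144 > α = 0.025, fail to reject H0; the data do not provide sufficient evidence against H0.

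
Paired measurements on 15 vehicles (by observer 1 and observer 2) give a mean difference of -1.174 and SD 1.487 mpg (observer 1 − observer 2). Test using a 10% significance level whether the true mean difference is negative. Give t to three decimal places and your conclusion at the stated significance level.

t = -3.058; reject H0

H0: μ_d = 0; H1: μ_d < 0 (paired t-test on the differences, left-tailed).
t = d̄/(s_d/√n) = -1.174/(1.487/√15) = -3.058
df = n − 1 = 14
p-value = P(T ≤ -3.058) ≈ 0.004
Since p ≈ 0.004 < α = 0.1, reject H0; the evidence is statistically significant.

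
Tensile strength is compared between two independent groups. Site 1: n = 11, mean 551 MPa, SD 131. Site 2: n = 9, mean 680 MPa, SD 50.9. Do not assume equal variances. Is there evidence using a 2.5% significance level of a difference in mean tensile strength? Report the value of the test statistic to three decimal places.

-3.001

Let group 1 = site 1, group 2 = site 2. H0: μ_1 = μ_2; H1: μ_1 ≠ μ_2 (Welch's two-sample t-test, two-sided).
t = (x̄_1 − x̄_2)/√(s_1²/n_1 + s_2²/n_2) = (551 − 680)/√(131²/11 + 50.9²/9) = -3.001
Welch–Satterthwaite df ≈ 13.46
Two-sided p-value ≈ 0.0099
Since p ≈ 0.0099 < α = 0.025, reject H0; the evidence is statistically significant.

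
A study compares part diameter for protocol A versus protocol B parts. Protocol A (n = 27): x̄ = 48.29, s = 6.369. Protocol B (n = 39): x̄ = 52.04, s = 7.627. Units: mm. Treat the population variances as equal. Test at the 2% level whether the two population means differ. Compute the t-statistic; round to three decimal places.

Let group 1 = protocol A, group 2 = protocol B. H0: μ_1 = μ_2; H1: μ_1 ≠ μ_2 (two-sample pooled-variance t-test, two-sided).
s_p² = [(27−1)·6.369² + (39−1)·7.627²]/(27+39−2) = 51.0183
t = (48.29 − 52.04)/√[51.0183·(1/27 + 1/39)] = -2.097
df = n₁ + n₂ − 2 = 64
Two-sided p-value ≈ 0.0399
Since p ≈ 0.0399 > α = 0.02, fail to reject H0; the evidence is not statistically significant.

-2.097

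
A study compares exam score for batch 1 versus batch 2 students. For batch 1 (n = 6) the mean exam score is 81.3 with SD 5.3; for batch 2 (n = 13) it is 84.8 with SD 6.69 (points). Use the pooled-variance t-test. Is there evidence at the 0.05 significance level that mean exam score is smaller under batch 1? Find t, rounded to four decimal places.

-1.1233

Let group 1 = batch 1, group 2 = batch 2. H0: μ_1 = μ_2; H1: μ_1 < μ_2 (two-sample pooled-variance t-test, left-tailed).
s_p² = [(6−1)·5.3² + (13−1)·6.69²]/(6+13−2) = 39.8543
t = (81.3 − 84.8)/√[39.8543·(1/6 + 1/13)] = -1.1233
df = n₁ + n₂ − 2 = 17
p-value = P(T ≤ -1.1233) ≈ 0.1385
Since p ≈ 0.1385 > α = 0.05, fail to reject H0; the evidence is not statistically significant.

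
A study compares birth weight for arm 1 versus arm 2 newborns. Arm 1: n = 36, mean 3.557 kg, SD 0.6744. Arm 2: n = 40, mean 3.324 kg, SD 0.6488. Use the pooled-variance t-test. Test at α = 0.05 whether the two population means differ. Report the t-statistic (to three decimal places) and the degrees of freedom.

t = 1.534, df = 74

Let group 1 = arm 1, group 2 = arm 2. H0: μ_1 = μ_2; H1: μ_1 ≠ μ_2 (two-sample pooled-variance t-test, two-sided).
s_p² = [(36−1)·0.6744² + (40−1)·0.6488²]/(36+40−2) = 0.436963
t = (3.557 − 3.324)/√[0.436963·(1/36 + 1/40)] = 1.534
df = n₁ + n₂ − 2 = 74
Two-sided p-value ≈ 0.129
Since p ≈ 0.129 > α = 0.05, fail to reject H0; the evidence is not statistically significant.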